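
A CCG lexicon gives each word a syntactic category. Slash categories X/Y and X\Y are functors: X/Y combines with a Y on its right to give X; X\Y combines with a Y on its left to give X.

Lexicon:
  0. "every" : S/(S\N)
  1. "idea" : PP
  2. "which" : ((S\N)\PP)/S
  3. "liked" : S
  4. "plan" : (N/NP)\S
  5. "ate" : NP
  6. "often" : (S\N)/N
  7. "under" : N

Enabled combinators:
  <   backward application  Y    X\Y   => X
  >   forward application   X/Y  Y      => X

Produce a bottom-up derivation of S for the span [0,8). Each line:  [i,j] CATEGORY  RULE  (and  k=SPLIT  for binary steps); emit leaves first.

[0,8] S   <
  [0,6] N   >
    [0,5] N/NP   <
      [0,4] S   >
        [0,1] "every" : S/(S\N)
        [1,4] S\N   <
          [1,2] "idea" : PP
          [2,4] (S\N)\PP   >
            [2,3] "which" : ((S\N)\PP)/S
            [3,4] "liked" : S
      [4,5] "plan" : (N/NP)\S
    [5,6] "ate" : NP
  [6,8] S\N   >
    [6,7] "often" : (S\N)/N
    [7,8] "under" : N

[0,1] S/(S\N)  lex  "every"
[1,2] PP  lex  "idea"
[2,3] ((S\N)\PP)/S  lex  "which"
[3,4] S  lex  "liked"
[2,4] (S\N)\PP  >  k=3
[1,4] S\N  <  k=2
[0,4] S  >  k=1
[4,5] (N/NP)\S  lex  "plan"
[0,5] N/NP  <  k=4
[5,6] NP  lex  "ate"
[0,6] N  >  k=5
[6,7] (S\N)/N  lex  "often"
[7,8] N  lex  "under"
[6,8] S\N  >  k=7
[0,8] S  <  k=6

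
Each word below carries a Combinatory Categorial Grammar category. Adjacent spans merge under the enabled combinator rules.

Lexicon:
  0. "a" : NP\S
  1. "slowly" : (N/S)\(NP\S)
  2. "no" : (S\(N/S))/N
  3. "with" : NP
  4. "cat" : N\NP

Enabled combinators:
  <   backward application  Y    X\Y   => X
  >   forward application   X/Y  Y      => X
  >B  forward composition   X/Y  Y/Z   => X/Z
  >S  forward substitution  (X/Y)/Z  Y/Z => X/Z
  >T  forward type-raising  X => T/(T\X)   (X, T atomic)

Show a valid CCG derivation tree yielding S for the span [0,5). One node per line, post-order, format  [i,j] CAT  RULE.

[0,5] S   <
  [0,2] N/S   <
    [0,1] "a" : NP\S
    [1,2] "slowly" : (N/S)\(NP\S)
  [2,5] S\(N/S)   >
    [2,3] "no" : (S\(N/S))/N
    [3,5] N   >
      [3,4] N/(N\NP)   >T
        [3,4] "with" : NP
      [4,5] "cat" : N\NP

[0,1] NP\S  lex  "a"
[1,2] (N/S)\(NP\S)  lex  "slowly"
[0,2] N/S  <  k=1
[2,3] (S\(N/S))/N  lex  "no"
[3,4] NP  lex  "with"
[3,4] N/(N\NP)  >T
[4,5] N\NP  lex  "cat"
[3,5] N  >  k=4
[2,5] S\(N/S)  >  k=3
[0,5] S  <  k=2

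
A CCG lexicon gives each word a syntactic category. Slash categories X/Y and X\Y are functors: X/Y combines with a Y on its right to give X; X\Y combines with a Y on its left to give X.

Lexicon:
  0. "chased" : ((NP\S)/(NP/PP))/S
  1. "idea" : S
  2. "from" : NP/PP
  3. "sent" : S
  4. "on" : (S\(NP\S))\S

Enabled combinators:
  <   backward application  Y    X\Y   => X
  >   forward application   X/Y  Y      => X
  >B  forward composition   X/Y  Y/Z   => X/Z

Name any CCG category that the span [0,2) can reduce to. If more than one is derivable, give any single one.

[0,5] S   <
  [0,3] NP\S   >
    [0,2] (NP\S)/(NP/PP)   >
      [0,1] "chased" : ((NP\S)/(NP/PP))/S
      [1,2] "idea" : S
    [2,3] "from" : NP/PP
  [3,5] S\(NP\S)   <
    [3,4] "sent" : S
    [4,5] "on" : (S\(NP\S))\S

(NP\S)/(NP/PP)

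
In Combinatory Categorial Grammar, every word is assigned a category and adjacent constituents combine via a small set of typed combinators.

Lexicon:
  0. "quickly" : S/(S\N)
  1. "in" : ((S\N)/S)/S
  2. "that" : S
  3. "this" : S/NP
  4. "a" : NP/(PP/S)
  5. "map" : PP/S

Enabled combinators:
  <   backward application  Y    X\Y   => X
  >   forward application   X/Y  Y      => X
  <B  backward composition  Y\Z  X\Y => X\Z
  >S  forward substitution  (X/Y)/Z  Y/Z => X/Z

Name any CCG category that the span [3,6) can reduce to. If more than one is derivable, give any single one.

S

[0,6] S   >
  [0,1] "quickly" : S/(S\N)
  [1,6] S\N   >
    [1,3] (S\N)/S   >
      [1,2] "in" : ((S\N)/S)/S
      [2,3] "that" : S
    [3,6] S   >
      [3,4] "this" : S/NP
      [4,6] NP   >
        [4,5] "a" : NP/(PP/S)
        [5,6] "map" : PP/S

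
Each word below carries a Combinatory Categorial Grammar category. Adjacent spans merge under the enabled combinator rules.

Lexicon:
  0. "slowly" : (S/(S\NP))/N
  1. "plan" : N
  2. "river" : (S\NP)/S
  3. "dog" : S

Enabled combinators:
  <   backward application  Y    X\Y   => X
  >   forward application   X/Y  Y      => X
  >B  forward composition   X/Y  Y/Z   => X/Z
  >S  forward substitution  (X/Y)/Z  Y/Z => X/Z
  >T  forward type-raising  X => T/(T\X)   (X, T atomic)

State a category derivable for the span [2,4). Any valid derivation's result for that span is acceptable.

S\NP

[0,4] S   >
  [0,2] S/(S\NP)   >
    [0,1] "slowly" : (S/(S\NP))/N
    [1,2] "plan" : N
  [2,4] S\NP   >
    [2,3] "river" : (S\NP)/S
    [3,4] "dog" : S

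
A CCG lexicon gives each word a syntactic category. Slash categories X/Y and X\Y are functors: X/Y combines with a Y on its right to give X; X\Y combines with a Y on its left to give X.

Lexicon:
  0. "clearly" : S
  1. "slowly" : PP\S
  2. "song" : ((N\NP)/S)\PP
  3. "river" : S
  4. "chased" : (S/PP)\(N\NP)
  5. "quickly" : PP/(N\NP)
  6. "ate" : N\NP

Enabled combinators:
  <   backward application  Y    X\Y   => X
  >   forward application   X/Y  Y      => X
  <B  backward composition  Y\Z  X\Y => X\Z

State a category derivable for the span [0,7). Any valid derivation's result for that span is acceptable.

S

[0,7] S   >
  [0,5] S/PP   <
    [0,4] N\NP   >
      [0,3] (N\NP)/S   <
        [0,2] PP   <
          [0,1] "clearly" : S
          [1,2] "slowly" : PP\S
        [2,3] "song" : ((N\NP)/S)\PP
      [3,4] "river" : S
    [4,5] "chased" : (S/PP)\(N\NP)
  [5,7] PP   >
    [5,6] "quickly" : PP/(N\NP)
    [6,7] "ate" : N\NP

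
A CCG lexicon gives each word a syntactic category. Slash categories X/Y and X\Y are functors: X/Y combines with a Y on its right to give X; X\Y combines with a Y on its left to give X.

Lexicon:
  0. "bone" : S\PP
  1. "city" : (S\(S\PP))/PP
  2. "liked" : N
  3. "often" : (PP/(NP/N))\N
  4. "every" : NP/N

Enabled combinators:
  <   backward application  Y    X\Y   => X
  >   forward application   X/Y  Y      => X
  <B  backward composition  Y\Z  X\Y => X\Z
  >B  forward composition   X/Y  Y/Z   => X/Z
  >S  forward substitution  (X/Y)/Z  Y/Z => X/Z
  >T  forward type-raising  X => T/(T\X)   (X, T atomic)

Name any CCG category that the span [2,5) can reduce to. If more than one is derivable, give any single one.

[0,5] S   <
  [0,1] "bone" : S\PP
  [1,5] S\(S\PP)   >
    [1,2] "city" : (S\(S\PP))/PP
    [2,5] PP   >
      [2,4] PP/(NP/N)   <
        [2,3] "liked" : N
        [3,4] "often" : (PP/(NP/N))\N
      [4,5] "every" : NP/N

PP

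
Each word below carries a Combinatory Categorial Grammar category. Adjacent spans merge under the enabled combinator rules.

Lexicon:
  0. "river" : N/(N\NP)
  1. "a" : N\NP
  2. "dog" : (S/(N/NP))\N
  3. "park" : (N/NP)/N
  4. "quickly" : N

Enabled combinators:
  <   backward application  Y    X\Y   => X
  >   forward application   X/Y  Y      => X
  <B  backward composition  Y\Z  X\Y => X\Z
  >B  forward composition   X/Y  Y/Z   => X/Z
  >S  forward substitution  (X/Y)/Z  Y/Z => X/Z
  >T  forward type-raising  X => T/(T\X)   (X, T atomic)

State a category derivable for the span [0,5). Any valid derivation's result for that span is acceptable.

S

[0,5] S   >
  [0,3] S/(N/NP)   <
    [0,2] N   >
      [0,1] "river" : N/(N\NP)
      [1,2] "a" : N\NP
    [2,3] "dog" : (S/(N/NP))\N
  [3,5] N/NP   >
    [3,4] "park" : (N/NP)/N
    [4,5] "quickly" : N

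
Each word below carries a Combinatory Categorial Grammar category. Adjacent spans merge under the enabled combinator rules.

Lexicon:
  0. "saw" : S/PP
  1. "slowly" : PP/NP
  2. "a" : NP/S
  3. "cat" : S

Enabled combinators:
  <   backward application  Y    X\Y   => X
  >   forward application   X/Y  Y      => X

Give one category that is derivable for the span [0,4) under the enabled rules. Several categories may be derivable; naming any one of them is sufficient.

[0,4] S   >
  [0,1] "saw" : S/PP
  [1,4] PP   >
    [1,2] "slowly" : PP/NP
    [2,4] NP   >
      [2,3] "a" : NP/S
      [3,4] "cat" : S

S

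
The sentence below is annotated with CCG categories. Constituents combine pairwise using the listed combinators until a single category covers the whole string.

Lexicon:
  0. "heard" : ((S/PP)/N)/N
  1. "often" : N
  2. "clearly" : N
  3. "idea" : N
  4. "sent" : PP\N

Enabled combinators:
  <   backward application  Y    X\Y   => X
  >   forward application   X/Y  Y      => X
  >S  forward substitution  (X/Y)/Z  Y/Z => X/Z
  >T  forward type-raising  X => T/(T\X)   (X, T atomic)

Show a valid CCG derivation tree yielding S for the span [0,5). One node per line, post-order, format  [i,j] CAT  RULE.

[0,5] S   >
  [0,3] S/PP   >
    [0,2] (S/PP)/N   >
      [0,1] "heard" : ((S/PP)/N)/N
      [1,2] "often" : N
    [2,3] "clearly" : N
  [3,5] PP   <
    [3,4] "idea" : N
    [4,5] "sent" : PP\N

[0,1] ((S/PP)/N)/N  lex  "heard"
[1,2] N  lex  "often"
[0,2] (S/PP)/N  >  k=1
[2,3] N  lex  "clearly"
[0,3] S/PP  >  k=2
[3,4] N  lex  "idea"
[4,5] PP\N  lex  "sent"
[3,5] PP  <  k=4
[0,5] S  >  k=3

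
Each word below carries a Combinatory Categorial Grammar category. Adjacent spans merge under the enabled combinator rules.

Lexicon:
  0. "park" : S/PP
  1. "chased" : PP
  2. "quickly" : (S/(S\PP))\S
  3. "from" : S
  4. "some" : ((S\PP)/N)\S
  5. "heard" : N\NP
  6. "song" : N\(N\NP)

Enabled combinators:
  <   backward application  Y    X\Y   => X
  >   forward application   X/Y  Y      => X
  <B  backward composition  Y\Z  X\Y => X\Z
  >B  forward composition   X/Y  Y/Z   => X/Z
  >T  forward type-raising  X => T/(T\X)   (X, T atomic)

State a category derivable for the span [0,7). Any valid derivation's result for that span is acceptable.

[0,7] S   >
  [0,3] S/(S\PP)   <
    [0,2] S   >
      [0,1] "park" : S/PP
      [1,2] "chased" : PP
    [2,3] "quickly" : (S/(S\PP))\S
  [3,7] S\PP   >
    [3,5] (S\PP)/N   <
      [3,4] "from" : S
      [4,5] "some" : ((S\PP)/N)\S
    [5,7] N   <
      [5,6] "heard" : N\NP
      [6,7] "song" : N\(N\NP)

S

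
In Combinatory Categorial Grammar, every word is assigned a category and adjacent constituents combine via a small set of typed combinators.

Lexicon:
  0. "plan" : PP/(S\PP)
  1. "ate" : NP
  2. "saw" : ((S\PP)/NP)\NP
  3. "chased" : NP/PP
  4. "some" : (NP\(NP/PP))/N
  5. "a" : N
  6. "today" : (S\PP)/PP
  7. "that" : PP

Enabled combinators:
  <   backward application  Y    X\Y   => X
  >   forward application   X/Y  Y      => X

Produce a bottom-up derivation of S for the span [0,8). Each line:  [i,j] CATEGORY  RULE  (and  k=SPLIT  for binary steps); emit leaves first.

[0,8] S   <
  [0,6] PP   >
    [0,1] "plan" : PP/(S\PP)
    [1,6] S\PP   >
      [1,3] (S\PP)/NP   <
        [1,2] "ate" : NP
        [2,3] "saw" : ((S\PP)/NP)\NP
      [3,6] NP   <
        [3,4] "chased" : NP/PP
        [4,6] NP\(NP/PP)   >
          [4,5] "some" : (NP\(NP/PP))/N
          [5,6] "a" : N
  [6,8] S\PP   >
    [6,7] "today" : (S\PP)/PP
    [7,8] "that" : PP

[0,1] PP/(S\PP)  lex  "plan"
[1,2] NP  lex  "ate"
[2,3] ((S\PP)/NP)\NP  lex  "saw"
[1,3] (S\PP)/NP  <  k=2
[3,4] NP/PP  lex  "chased"
[4,5] (NP\(NP/PP))/N  lex  "some"
[5,6] N  lex  "a"
[4,6] NP\(NP/PP)  >  k=5
[3,6] NP  <  k=4
[1,6] S\PP  >  k=3
[0,6] PP  >  k=1
[6,7] (S\PP)/PP  lex  "today"
[7,8] PP  lex  "that"
[6,8] S\PP  >  k=7
[0,8] S  <  k=6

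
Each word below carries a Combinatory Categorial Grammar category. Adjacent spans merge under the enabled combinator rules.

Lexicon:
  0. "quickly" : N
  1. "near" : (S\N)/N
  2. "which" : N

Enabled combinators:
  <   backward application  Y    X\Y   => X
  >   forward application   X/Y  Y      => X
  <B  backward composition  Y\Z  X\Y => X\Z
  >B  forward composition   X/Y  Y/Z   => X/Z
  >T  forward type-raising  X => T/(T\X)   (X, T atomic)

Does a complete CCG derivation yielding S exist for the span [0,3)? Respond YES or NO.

YES

[0,3] S   <
  [0,1] "quickly" : N
  [1,3] S\N   >
    [1,2] "near" : (S\N)/N
    [2,3] "which" : N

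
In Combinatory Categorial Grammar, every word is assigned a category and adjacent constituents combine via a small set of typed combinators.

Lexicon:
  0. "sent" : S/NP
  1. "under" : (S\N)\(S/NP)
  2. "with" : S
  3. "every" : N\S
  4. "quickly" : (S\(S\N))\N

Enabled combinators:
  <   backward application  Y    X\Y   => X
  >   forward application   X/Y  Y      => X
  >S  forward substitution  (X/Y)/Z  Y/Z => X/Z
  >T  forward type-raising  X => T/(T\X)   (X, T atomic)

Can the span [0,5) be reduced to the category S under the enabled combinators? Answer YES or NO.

YES

[0,5] S   <
  [0,2] S\N   <
    [0,1] "sent" : S/NP
    [1,2] "under" : (S\N)\(S/NP)
  [2,5] S\(S\N)   <
    [2,4] N   >
      [2,3] N/(N\S)   >T
        [2,3] "with" : S
      [3,4] "every" : N\S
    [4,5] "quickly" : (S\(S\N))\N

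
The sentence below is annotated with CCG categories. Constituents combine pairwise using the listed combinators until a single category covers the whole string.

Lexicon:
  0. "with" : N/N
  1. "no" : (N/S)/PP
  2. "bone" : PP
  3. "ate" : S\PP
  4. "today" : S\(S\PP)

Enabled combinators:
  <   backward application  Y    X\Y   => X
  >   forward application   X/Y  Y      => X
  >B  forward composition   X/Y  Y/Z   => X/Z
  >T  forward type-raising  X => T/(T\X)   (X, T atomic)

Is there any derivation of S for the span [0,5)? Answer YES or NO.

N/N (N/S)/PP PP S\PP S\(S\PP)
CKY chart[0,5] = {N, N/(N\N), N/(S\S), NP/(NP\N), PP/(PP\N), S/(S\N)}; S ∉ chart

NO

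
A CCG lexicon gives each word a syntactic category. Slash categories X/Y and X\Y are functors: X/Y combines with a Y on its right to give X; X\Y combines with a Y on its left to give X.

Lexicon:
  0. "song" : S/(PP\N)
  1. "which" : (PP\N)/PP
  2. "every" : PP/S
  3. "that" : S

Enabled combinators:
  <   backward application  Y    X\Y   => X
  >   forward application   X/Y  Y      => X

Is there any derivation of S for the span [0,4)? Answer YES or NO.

[0,4] S   >
  [0,1] "song" : S/(PP\N)
  [1,4] PP\N   >
    [1,2] "which" : (PP\N)/PP
    [2,4] PP   >
      [2,3] "every" : PP/S
      [3,4] "that" : S

YES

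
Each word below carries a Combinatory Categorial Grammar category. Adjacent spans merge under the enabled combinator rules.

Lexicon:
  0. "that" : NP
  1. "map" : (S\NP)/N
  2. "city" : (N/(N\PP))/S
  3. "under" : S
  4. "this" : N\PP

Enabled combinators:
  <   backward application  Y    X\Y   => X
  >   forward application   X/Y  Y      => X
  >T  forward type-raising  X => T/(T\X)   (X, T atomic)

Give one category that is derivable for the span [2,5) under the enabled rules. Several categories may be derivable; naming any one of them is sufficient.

[0,5] S   <
  [0,1] "that" : NP
  [1,5] S\NP   >
    [1,2] "map" : (S\NP)/N
    [2,5] N   >
      [2,4] N/(N\PP)   >
        [2,3] "city" : (N/(N\PP))/S
        [3,4] "under" : S
      [4,5] "this" : N\PP

N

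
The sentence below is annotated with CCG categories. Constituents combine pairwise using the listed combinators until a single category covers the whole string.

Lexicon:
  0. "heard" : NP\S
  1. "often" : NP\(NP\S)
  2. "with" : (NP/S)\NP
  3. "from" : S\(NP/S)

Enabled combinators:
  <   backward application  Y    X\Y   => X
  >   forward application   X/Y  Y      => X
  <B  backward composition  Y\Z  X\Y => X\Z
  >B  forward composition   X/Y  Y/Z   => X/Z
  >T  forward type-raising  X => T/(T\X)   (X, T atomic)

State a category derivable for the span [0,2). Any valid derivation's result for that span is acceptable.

NP

[0,4] S   <
  [0,2] NP   <
    [0,1] "heard" : NP\S
    [1,2] "often" : NP\(NP\S)
  [2,4] S\NP   <B
    [2,3] "with" : (NP/S)\NP
    [3,4] "from" : S\(NP/S)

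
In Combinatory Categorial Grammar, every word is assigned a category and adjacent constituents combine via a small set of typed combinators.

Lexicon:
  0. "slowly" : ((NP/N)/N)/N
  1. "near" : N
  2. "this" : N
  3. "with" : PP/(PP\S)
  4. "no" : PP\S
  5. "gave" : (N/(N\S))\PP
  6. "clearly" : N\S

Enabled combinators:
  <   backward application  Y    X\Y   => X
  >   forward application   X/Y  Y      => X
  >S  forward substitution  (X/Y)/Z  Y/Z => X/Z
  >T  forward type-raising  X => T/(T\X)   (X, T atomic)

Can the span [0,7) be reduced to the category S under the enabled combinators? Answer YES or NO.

((NP/N)/N)/N N N PP/(PP\S) PP\S (N/(N\S))\PP N\S
CKY chart[0,7] = {N/(N\NP), NP, NP/(NP\NP), PP/(PP\NP), S/(S\NP)}; S ∉ chart

NO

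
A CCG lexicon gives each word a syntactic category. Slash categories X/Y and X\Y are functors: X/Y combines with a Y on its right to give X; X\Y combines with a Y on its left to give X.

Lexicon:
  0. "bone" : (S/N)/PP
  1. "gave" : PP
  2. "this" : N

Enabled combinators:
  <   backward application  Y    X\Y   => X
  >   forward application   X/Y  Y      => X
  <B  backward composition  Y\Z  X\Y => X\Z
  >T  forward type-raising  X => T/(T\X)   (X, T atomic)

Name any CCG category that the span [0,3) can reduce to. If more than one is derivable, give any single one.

S

[0,3] S   >
  [0,2] S/N   >
    [0,1] "bone" : (S/N)/PP
    [1,2] "gave" : PP
  [2,3] "this" : N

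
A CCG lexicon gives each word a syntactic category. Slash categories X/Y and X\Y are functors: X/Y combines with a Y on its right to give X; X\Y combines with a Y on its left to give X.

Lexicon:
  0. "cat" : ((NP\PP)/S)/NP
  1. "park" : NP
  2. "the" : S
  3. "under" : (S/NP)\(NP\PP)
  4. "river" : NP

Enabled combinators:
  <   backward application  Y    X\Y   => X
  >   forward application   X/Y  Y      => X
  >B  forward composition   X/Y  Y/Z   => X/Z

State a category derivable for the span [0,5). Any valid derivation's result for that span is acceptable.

S

[0,5] S   >
  [0,4] S/NP   <
    [0,3] NP\PP   >
      [0,2] (NP\PP)/S   >
        [0,1] "cat" : ((NP\PP)/S)/NP
        [1,2] "park" : NP
      [2,3] "the" : S
    [3,4] "under" : (S/NP)\(NP\PP)
  [4,5] "river" : NP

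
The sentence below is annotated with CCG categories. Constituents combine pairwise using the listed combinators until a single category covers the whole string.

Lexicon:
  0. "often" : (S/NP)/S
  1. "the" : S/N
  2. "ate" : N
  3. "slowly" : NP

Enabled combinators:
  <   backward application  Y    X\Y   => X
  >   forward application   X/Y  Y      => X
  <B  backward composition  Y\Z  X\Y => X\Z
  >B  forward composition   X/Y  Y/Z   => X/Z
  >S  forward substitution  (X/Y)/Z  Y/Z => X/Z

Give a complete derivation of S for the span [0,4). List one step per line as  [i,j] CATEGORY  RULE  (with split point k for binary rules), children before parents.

[0,1] (S/NP)/S  lex  "often"
[1,2] S/N  lex  "the"
[2,3] N  lex  "ate"
[1,3] S  >  k=2
[0,3] S/NP  >  k=1
[3,4] NP  lex  "slowly"
[0,4] S  >  k=3

[0,4] S   >
  [0,3] S/NP   >
    [0,1] "often" : (S/NP)/S
    [1,3] S   >
      [1,2] "the" : S/N
      [2,3] "ate" : N
  [3,4] "slowly" : NP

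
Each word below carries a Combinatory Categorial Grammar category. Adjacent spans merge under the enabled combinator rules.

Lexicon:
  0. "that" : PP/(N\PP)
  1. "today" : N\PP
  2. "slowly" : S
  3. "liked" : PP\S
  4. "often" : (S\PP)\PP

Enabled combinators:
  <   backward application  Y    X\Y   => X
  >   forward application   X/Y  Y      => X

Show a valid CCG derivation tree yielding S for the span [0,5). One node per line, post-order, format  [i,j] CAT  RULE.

[0,5] S   <
  [0,2] PP   >
    [0,1] "that" : PP/(N\PP)
    [1,2] "today" : N\PP
  [2,5] S\PP   <
    [2,4] PP   <
      [2,3] "slowly" : S
      [3,4] "liked" : PP\S
    [4,5] "often" : (S\PP)\PP

[0,1] PP/(N\PP)  lex  "that"
[1,2] N\PP  lex  "today"
[0,2] PP  >  k=1
[2,3] S  lex  "slowly"
[3,4] PP\S  lex  "liked"
[2,4] PP  <  k=3
[4,5] (S\PP)\PP  lex  "often"
[2,5] S\PP  <  k=4
[0,5] S  <  k=2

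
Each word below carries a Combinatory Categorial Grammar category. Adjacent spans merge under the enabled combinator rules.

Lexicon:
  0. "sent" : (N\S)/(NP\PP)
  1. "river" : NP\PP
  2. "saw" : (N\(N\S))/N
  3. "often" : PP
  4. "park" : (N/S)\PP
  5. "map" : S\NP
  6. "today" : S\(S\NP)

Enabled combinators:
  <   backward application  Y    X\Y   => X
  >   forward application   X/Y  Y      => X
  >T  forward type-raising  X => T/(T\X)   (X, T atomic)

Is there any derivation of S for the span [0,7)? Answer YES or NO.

(N\S)/(NP\PP) NP\PP (N\(N\S))/N PP (N/S)\PP S\NP S\(S\NP)
CKY chart[0,7] = {N, N/(N\N), NP/(NP\N), PP/(PP\N), S/(S\N)}; S ∉ chart

NO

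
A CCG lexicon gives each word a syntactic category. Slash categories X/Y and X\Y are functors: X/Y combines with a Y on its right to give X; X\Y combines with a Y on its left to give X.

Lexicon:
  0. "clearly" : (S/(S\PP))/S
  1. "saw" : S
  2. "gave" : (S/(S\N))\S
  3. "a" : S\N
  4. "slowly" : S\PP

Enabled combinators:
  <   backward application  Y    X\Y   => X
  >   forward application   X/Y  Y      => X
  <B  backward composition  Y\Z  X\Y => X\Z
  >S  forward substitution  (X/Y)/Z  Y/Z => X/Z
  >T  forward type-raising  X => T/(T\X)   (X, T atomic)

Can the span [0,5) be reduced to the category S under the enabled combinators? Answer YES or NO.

YES

[0,5] S   >
  [0,4] S/(S\PP)   >
    [0,1] "clearly" : (S/(S\PP))/S
    [1,4] S   >
      [1,3] S/(S\N)   <
        [1,2] "saw" : S
        [2,3] "gave" : (S/(S\N))\S
      [3,4] "a" : S\N
  [4,5] "slowly" : S\PP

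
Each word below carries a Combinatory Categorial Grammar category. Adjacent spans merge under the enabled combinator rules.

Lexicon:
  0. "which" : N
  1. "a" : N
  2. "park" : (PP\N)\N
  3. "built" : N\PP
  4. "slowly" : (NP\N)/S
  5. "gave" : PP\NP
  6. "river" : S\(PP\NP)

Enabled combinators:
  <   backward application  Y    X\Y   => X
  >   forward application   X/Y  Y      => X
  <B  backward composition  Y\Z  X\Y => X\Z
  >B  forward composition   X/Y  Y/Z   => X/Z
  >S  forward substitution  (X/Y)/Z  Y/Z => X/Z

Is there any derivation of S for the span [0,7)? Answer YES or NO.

N N (PP\N)\N N\PP (NP\N)/S PP\NP S\(PP\NP)
CKY chart[0,7] = {NP}; S ∉ chart

NO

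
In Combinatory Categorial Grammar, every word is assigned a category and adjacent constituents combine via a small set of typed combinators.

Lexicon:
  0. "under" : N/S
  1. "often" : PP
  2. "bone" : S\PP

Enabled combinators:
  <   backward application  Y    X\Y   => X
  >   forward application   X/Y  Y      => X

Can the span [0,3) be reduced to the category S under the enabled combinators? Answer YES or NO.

NO

N/S PP S\PP
CKY chart[0,3] = {N}; S ∉ chart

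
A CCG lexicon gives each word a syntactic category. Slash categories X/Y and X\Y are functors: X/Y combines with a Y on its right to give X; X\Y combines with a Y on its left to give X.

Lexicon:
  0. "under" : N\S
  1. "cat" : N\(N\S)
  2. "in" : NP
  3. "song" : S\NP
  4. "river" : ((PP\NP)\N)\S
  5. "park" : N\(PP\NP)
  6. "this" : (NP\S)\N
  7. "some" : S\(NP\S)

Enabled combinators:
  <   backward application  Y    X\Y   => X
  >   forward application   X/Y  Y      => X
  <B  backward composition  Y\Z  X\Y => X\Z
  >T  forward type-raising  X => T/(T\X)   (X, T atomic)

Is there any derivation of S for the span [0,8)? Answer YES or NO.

[0,8] S   <
  [0,2] N   <
    [0,1] "under" : N\S
    [1,2] "cat" : N\(N\S)
  [2,8] S\N   <B
    [2,6] N\N   <B
      [2,5] (PP\NP)\N   <
        [2,4] S   <
          [2,3] "in" : NP
          [3,4] "song" : S\NP
        [4,5] "river" : ((PP\NP)\N)\S
      [5,6] "park" : N\(PP\NP)
    [6,8] S\N   <B
      [6,7] "this" : (NP\S)\N
      [7,8] "some" : S\(NP\S)

YES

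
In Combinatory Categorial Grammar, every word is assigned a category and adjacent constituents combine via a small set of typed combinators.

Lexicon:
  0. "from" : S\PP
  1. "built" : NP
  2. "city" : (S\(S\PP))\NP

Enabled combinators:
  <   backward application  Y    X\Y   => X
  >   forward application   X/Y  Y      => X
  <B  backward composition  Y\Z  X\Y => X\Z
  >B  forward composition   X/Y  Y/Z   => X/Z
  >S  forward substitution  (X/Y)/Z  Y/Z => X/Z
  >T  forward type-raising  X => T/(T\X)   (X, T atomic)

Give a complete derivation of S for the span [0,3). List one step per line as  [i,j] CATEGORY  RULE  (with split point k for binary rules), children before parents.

[0,3] S   <
  [0,1] "from" : S\PP
  [1,3] S\(S\PP)   <
    [1,2] "built" : NP
    [2,3] "city" : (S\(S\PP))\NP

[0,1] S\PP  lex  "from"
[1,2] NP  lex  "built"
[2,3] (S\(S\PP))\NP  lex  "city"
[1,3] S\(S\PP)  <  k=2
[0,3] S  <  k=1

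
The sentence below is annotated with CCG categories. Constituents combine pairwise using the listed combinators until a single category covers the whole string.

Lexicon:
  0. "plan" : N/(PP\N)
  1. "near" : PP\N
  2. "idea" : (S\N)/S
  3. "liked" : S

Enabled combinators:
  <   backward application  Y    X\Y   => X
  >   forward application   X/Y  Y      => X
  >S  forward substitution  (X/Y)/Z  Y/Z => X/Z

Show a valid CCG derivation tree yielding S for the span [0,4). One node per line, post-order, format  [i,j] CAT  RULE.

[0,4] S   <
  [0,2] N   >
    [0,1] "plan" : N/(PP\N)
    [1,2] "near" : PP\N
  [2,4] S\N   >
    [2,3] "idea" : (S\N)/S
    [3,4] "liked" : S

[0,1] N/(PP\N)  lex  "plan"
[1,2] PP\N  lex  "near"
[0,2] N  >  k=1
[2,3] (S\N)/S  lex  "idea"
[3,4] S  lex  "liked"
[2,4] S\N  >  k=3
[0,4] S  <  k=2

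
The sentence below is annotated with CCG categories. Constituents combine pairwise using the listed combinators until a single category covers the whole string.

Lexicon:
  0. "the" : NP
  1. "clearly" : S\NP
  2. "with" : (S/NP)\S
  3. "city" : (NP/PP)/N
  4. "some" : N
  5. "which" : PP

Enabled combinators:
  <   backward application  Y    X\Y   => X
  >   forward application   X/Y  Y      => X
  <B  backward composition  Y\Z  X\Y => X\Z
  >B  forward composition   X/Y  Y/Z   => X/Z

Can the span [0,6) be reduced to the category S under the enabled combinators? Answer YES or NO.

[0,6] S   >
  [0,3] S/NP   <
    [0,2] S   <
      [0,1] "the" : NP
      [1,2] "clearly" : S\NP
    [2,3] "with" : (S/NP)\S
  [3,6] NP   >
    [3,5] NP/PP   >
      [3,4] "city" : (NP/PP)/N
      [4,5] "some" : N
    [5,6] "which" : PP

YES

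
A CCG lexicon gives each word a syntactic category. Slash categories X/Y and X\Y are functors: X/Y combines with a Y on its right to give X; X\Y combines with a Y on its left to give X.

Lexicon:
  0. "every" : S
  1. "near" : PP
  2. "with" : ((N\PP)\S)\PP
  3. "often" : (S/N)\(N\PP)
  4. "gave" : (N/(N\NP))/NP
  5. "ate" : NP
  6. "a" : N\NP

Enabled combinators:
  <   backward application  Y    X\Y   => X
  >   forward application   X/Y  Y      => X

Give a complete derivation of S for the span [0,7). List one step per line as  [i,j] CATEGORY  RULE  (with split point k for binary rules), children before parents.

[0,7] S   >
  [0,4] S/N   <
    [0,3] N\PP   <
      [0,1] "every" : S
      [1,3] (N\PP)\S   <
        [1,2] "near" : PP
        [2,3] "with" : ((N\PP)\S)\PP
    [3,4] "often" : (S/N)\(N\PP)
  [4,7] N   >
    [4,6] N/(N\NP)   >
      [4,5] "gave" : (N/(N\NP))/NP
      [5,6] "ate" : NP
    [6,7] "a" : N\NP

[0,1] S  lex  "every"
[1,2] PP  lex  "near"
[2,3] ((N\PP)\S)\PP  lex  "with"
[1,3] (N\PP)\S  <  k=2
[0,3] N\PP  <  k=1
[3,4] (S/N)\(N\PP)  lex  "often"
[0,4] S/N  <  k=3
[4,5] (N/(N\NP))/NP  lex  "gave"
[5,6] NP  lex  "ate"
[4,6] N/(N\NP)  >  k=5
[6,7] N\NP  lex  "a"
[4,7] N  >  k=6
[0,7] S  >  k=4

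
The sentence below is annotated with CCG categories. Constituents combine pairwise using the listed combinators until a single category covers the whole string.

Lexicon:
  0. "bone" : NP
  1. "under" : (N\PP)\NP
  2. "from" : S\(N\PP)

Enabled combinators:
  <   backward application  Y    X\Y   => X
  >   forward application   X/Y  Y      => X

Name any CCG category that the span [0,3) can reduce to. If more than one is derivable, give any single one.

S

[0,3] S   <
  [0,2] N\PP   <
    [0,1] "bone" : NP
    [1,2] "under" : (N\PP)\NP
  [2,3] "from" : S\(N\PP)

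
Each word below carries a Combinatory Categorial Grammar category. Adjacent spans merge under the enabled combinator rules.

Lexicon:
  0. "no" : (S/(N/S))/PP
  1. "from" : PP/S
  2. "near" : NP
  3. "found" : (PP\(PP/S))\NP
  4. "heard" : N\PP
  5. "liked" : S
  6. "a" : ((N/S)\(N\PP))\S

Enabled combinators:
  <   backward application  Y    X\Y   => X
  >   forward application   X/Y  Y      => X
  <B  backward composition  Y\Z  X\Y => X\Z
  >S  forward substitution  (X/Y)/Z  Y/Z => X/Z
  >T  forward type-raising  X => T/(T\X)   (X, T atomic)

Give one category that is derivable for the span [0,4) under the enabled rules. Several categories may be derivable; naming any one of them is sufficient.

S/(N/S)

[0,7] S   >
  [0,4] S/(N/S)   >
    [0,1] "no" : (S/(N/S))/PP
    [1,4] PP   <
      [1,2] "from" : PP/S
      [2,4] PP\(PP/S)   <
        [2,3] "near" : NP
        [3,4] "found" : (PP\(PP/S))\NP
  [4,7] N/S   <
    [4,5] "heard" : N\PP
    [5,7] (N/S)\(N\PP)   <
      [5,6] "liked" : S
      [6,7] "a" : ((N/S)\(N\PP))\S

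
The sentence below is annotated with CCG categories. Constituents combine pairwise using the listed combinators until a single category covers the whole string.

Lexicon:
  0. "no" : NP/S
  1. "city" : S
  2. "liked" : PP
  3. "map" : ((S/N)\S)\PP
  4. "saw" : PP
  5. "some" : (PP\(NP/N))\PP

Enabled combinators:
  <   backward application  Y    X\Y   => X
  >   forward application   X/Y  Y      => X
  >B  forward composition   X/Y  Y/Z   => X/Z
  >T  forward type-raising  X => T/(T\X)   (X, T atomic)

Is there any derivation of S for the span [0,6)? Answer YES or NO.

NP/S S PP ((S/N)\S)\PP PP (PP\(NP/N))\PP
CKY chart[0,6] = {N/(N\PP), NP/(NP\PP), PP, PP/(PP\PP), S/(S\PP)}; S ∉ chart

NO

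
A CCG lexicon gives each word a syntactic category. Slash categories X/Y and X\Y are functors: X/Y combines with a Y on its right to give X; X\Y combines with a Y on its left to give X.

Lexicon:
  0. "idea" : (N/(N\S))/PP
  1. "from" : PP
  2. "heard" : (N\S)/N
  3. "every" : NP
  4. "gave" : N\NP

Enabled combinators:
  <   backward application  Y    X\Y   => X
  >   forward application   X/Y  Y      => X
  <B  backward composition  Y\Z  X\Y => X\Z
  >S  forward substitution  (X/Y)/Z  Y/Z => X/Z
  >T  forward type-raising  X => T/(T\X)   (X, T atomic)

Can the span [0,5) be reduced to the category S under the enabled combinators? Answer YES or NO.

(N/(N\S))/PP PP (N\S)/N NP N\NP
CKY chart[0,5] = {N, N/(N\N), NP/(NP\N), PP/(PP\N), S/(S\N)}; S ∉ chart

NO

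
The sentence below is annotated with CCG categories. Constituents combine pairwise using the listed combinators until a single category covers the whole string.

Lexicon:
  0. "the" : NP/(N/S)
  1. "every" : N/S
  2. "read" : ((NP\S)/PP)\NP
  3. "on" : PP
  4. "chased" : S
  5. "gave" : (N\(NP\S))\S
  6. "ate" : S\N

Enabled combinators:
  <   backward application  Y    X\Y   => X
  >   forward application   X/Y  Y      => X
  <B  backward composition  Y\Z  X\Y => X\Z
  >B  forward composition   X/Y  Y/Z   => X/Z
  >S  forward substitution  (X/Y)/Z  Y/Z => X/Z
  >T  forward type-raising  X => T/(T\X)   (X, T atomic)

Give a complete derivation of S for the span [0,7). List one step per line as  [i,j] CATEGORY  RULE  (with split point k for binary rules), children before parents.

[0,1] NP/(N/S)  lex  "the"
[1,2] N/S  lex  "every"
[0,2] NP  >  k=1
[2,3] ((NP\S)/PP)\NP  lex  "read"
[0,3] (NP\S)/PP  <  k=2
[3,4] PP  lex  "on"
[0,4] NP\S  >  k=3
[4,5] S  lex  "chased"
[5,6] (N\(NP\S))\S  lex  "gave"
[4,6] N\(NP\S)  <  k=5
[0,6] N  <  k=4
[6,7] S\N  lex  "ate"
[0,7] S  <  k=6

[0,7] S   <
  [0,6] N   <
    [0,4] NP\S   >
      [0,3] (NP\S)/PP   <
        [0,2] NP   >
          [0,1] "the" : NP/(N/S)
          [1,2] "every" : N/S
        [2,3] "read" : ((NP\S)/PP)\NP
      [3,4] "on" : PP
    [4,6] N\(NP\S)   <
      [4,5] "chased" : S
      [5,6] "gave" : (N\(NP\S))\S
  [6,7] "ate" : S\N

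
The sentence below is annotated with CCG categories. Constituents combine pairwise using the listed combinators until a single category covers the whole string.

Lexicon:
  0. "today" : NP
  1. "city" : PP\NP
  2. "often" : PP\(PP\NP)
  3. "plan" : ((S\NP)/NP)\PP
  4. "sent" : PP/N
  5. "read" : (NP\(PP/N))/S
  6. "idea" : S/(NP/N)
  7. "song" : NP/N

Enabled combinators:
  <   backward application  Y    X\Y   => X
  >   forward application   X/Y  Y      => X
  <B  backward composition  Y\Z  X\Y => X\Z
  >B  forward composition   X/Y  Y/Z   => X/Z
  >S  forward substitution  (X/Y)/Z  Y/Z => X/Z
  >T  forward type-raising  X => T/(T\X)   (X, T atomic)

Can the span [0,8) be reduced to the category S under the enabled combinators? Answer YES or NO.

YES

[0,8] S   <
  [0,1] "today" : NP
  [1,8] S\NP   >
    [1,4] (S\NP)/NP   <
      [1,3] PP   <
        [1,2] "city" : PP\NP
        [2,3] "often" : PP\(PP\NP)
      [3,4] "plan" : ((S\NP)/NP)\PP
    [4,8] NP   <
      [4,5] "sent" : PP/N
      [5,8] NP\(PP/N)   >
        [5,6] "read" : (NP\(PP/N))/S
        [6,8] S   >
          [6,7] "idea" : S/(NP/N)
          [7,8] "song" : NP/N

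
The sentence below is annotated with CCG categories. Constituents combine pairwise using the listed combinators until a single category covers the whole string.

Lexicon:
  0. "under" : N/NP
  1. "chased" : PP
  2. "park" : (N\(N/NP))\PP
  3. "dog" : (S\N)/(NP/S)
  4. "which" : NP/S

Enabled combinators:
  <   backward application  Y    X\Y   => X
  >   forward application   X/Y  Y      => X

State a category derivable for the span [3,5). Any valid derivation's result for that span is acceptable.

[0,5] S   <
  [0,3] N   <
    [0,1] "under" : N/NP
    [1,3] N\(N/NP)   <
      [1,2] "chased" : PP
      [2,3] "park" : (N\(N/NP))\PP
  [3,5] S\N   >
    [3,4] "dog" : (S\N)/(NP/S)
    [4,5] "which" : NP/S

S\N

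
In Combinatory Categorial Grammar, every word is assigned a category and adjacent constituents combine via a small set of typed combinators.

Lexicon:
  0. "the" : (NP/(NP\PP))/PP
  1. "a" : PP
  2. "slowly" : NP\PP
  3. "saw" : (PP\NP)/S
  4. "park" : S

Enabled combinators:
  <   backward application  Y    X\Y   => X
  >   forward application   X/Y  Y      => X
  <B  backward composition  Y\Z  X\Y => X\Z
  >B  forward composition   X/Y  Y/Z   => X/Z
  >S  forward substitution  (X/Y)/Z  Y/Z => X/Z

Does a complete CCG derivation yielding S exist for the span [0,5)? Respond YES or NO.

(NP/(NP\PP))/PP PP NP\PP (PP\NP)/S S
CKY chart[0,5] = {NP/(NP\PP), PP}; S ∉ chart

NO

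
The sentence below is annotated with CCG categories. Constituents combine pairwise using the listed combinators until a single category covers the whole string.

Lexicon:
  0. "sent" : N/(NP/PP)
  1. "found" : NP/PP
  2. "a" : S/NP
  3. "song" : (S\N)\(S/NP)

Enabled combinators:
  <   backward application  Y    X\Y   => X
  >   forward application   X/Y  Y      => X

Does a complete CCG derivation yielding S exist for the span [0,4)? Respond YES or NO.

[0,4] S   <
  [0,2] N   >
    [0,1] "sent" : N/(NP/PP)
    [1,2] "found" : NP/PP
  [2,4] S\N   <
    [2,3] "a" : S/NP
    [3,4] "song" : (S\N)\(S/NP)

YES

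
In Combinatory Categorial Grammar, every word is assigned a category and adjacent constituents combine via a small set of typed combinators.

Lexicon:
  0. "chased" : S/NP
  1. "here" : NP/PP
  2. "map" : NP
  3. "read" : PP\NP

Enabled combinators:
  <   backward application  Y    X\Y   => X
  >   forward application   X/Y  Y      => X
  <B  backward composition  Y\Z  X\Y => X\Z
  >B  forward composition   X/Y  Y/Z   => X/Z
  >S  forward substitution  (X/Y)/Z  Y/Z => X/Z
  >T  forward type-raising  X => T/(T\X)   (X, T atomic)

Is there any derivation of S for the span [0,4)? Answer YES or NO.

YES

[0,4] S   >
  [0,2] S/PP   >B
    [0,1] "chased" : S/NP
    [1,2] "here" : NP/PP
  [2,4] PP   >
    [2,3] PP/(PP\NP)   >T
      [2,3] "map" : NP
    [3,4] "read" : PP\NP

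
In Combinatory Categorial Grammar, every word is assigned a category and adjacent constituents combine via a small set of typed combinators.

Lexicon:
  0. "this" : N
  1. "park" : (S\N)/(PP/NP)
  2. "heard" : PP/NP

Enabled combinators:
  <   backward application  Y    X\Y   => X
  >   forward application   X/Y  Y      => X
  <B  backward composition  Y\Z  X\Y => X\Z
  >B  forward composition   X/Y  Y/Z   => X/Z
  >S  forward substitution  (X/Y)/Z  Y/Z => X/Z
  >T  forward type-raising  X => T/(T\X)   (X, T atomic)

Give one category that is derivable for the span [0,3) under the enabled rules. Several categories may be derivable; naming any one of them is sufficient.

S

[0,3] S   <
  [0,1] "this" : N
  [1,3] S\N   >
    [1,2] "park" : (S\N)/(PP/NP)
    [2,3] "heard" : PP/NP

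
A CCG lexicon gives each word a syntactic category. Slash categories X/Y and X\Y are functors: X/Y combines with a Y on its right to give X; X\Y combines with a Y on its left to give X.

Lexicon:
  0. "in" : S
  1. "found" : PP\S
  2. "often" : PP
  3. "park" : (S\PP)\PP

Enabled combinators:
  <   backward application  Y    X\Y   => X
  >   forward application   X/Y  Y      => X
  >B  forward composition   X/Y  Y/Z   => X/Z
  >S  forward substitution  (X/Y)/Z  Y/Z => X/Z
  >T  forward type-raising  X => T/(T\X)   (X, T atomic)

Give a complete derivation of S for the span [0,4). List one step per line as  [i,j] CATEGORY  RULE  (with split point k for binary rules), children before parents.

[0,1] S  lex  "in"
[1,2] PP\S  lex  "found"
[0,2] PP  <  k=1
[2,3] PP  lex  "often"
[3,4] (S\PP)\PP  lex  "park"
[2,4] S\PP  <  k=3
[0,4] S  <  k=2

[0,4] S   <
  [0,2] PP   <
    [0,1] "in" : S
    [1,2] "found" : PP\S
  [2,4] S\PP   <
    [2,3] "often" : PP
    [3,4] "park" : (S\PP)\PP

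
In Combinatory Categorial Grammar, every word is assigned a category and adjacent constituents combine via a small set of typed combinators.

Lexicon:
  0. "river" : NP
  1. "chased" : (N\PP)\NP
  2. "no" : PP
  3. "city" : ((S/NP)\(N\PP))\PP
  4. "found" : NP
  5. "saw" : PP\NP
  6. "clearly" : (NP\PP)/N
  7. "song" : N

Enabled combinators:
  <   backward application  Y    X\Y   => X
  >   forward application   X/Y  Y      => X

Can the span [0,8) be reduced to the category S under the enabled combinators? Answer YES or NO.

YES

[0,8] S   >
  [0,4] S/NP   <
    [0,2] N\PP   <
      [0,1] "river" : NP
      [1,2] "chased" : (N\PP)\NP
    [2,4] (S/NP)\(N\PP)   <
      [2,3] "no" : PP
      [3,4] "city" : ((S/NP)\(N\PP))\PP
  [4,8] NP   <
    [4,6] PP   <
      [4,5] "found" : NP
      [5,6] "saw" : PP\NP
    [6,8] NP\PP   >
      [6,7] "clearly" : (NP\PP)/N
      [7,8] "song" : N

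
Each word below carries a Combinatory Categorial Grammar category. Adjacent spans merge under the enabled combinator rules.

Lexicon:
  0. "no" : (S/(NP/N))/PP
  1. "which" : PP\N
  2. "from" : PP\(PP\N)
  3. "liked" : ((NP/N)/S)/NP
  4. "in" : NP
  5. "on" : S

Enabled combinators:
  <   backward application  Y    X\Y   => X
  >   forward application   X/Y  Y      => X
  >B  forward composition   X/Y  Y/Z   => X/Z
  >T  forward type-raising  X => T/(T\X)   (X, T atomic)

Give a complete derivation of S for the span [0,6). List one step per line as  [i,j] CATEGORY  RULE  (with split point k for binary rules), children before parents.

[0,6] S   >
  [0,3] S/(NP/N)   >
    [0,1] "no" : (S/(NP/N))/PP
    [1,3] PP   <
      [1,2] "which" : PP\N
      [2,3] "from" : PP\(PP\N)
  [3,6] NP/N   >
    [3,5] (NP/N)/S   >
      [3,4] "liked" : ((NP/N)/S)/NP
      [4,5] "in" : NP
    [5,6] "on" : S

[0,1] (S/(NP/N))/PP  lex  "no"
[1,2] PP\N  lex  "which"
[2,3] PP\(PP\N)  lex  "from"
[1,3] PP  <  k=2
[0,3] S/(NP/N)  >  k=1
[3,4] ((NP/N)/S)/NP  lex  "liked"
[4,5] NP  lex  "in"
[3,5] (NP/N)/S  >  k=4
[5,6] S  lex  "on"
[3,6] NP/N  >  k=5
[0,6] S  >  k=3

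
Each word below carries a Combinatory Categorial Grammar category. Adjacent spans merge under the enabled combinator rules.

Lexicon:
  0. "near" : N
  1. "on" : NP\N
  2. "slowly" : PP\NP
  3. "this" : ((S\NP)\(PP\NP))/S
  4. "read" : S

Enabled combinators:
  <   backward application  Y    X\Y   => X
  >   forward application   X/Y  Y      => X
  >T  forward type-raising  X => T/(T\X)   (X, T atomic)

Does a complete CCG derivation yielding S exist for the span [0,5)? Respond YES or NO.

YES

[0,5] S   <
  [0,2] NP   <
    [0,1] "near" : N
    [1,2] "on" : NP\N
  [2,5] S\NP   <
    [2,3] "slowly" : PP\NP
    [3,5] (S\NP)\(PP\NP)   >
      [3,4] "this" : ((S\NP)\(PP\NP))/S
      [4,5] "read" : S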